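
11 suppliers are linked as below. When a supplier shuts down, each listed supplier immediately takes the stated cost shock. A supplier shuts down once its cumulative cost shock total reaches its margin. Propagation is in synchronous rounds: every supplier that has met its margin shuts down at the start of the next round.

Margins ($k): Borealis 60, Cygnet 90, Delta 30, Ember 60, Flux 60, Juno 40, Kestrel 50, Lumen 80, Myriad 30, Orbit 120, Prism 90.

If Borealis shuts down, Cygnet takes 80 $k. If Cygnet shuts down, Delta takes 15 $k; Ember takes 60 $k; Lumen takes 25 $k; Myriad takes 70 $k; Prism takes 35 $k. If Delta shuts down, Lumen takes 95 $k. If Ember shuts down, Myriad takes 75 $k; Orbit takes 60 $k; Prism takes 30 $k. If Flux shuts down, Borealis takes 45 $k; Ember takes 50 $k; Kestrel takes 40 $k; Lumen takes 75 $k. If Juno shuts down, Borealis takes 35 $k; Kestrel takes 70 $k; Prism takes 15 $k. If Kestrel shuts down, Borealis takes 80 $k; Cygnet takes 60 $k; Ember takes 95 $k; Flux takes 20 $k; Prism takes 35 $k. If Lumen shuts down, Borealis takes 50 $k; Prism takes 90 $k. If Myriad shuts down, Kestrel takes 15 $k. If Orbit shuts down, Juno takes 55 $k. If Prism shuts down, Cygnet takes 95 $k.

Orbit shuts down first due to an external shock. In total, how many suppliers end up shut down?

Round 1 — Orbit shuts down (initial).
  Juno: +55 → 55 ≥ 40
Round 2 — Juno shuts down.
  Borealis: +35 → 35 < 60
  Kestrel: +70 → 70 ≥ 50
  Prism: +15 → 15 < 90
Round 3 — Kestrel shuts down.
  Borealis: +80 → 115 ≥ 60
  Cygnet: +60 → 60 < 90
  Ember: +95 → 95 ≥ 60
  Flux: +20 → 20 < 60
  Prism: +35 → 50 < 90
Round 4 — Borealis, Ember shut down.
  Cygnet: +80 → 140 ≥ 90
  Myriad: +75 → 75 ≥ 30
  Prism: +30 → 80 < 90
Round 5 — Cygnet, Myriad shut down.
  Delta: +15 → 15 < 30
  Lumen: +25 → 25 < 80
  Prism: +35 → 115 ≥ 90
Round 6 — Prism shuts down.
No further shutdowns.

8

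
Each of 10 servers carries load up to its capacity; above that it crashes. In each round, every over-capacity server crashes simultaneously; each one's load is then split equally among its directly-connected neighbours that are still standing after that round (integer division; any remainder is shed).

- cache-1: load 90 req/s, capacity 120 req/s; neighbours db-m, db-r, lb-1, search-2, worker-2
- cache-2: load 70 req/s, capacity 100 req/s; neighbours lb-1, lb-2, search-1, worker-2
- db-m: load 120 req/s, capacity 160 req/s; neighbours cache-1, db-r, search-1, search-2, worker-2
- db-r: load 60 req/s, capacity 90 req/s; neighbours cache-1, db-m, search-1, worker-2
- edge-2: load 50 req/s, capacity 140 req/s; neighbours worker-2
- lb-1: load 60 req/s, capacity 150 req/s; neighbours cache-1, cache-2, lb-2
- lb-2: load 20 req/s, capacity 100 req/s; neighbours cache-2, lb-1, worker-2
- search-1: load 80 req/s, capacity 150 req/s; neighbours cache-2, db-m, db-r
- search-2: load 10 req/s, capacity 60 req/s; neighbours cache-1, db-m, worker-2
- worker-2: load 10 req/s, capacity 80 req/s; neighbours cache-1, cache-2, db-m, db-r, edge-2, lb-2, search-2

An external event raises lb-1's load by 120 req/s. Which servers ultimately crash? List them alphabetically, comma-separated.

Round 1 — lb-1 at 180 > 150. lb-1 crashes.
  lb-1 sheds 180 req/s to cache-1, cache-2, lb-2: 60 each.
    cache-1: 90+60 = 150 > 120
    cache-2: 70+60 = 130 > 100
    lb-2: 20+60 = 80 ≤ 100
Round 2 — cache-1, cache-2 crash.
  cache-1 sheds 150 req/s to db-m, db-r, search-2, worker-2: 37 each (2 lost).
    db-m: 120+37 = 157 ≤ 160
    db-r: 60+37 = 97 > 90
    search-2: 10+37 = 47 ≤ 60
    worker-2: 10+37 = 47 ≤ 80
  cache-2 sheds 130 req/s to lb-2, search-1, worker-2: 43 each (1 lost).
    lb-2: 80+43 = 123 > 100
    search-1: 80+43 = 123 ≤ 150
    worker-2: 47+43 = 90 > 80
Round 3 — db-r, lb-2, worker-2 crash.
  db-r sheds 97 req/s to db-m, search-1: 48 each (1 lost).
    db-m: 157+48 = 205 > 160
    search-1: 123+48 = 171 > 150
  lb-2 sheds 123 req/s: no online neighbours, lost.
  worker-2 sheds 90 req/s to db-m, edge-2, search-2: 30 each.
    db-m: 205+30 = 235 > 160
    edge-2: 50+30 = 80 ≤ 140
    search-2: 47+30 = 77 > 60
Round 4 — db-m, search-1, search-2 crash.
  db-m sheds 235 req/s: no online neighbours, lost.
  search-1 sheds 171 req/s: no online neighbours, lost.
  search-2 sheds 77 req/s: no online neighbours, lost.
No further crashes.

cache-1, cache-2, db-m, db-r, lb-1, lb-2, search-1, search-2, worker-2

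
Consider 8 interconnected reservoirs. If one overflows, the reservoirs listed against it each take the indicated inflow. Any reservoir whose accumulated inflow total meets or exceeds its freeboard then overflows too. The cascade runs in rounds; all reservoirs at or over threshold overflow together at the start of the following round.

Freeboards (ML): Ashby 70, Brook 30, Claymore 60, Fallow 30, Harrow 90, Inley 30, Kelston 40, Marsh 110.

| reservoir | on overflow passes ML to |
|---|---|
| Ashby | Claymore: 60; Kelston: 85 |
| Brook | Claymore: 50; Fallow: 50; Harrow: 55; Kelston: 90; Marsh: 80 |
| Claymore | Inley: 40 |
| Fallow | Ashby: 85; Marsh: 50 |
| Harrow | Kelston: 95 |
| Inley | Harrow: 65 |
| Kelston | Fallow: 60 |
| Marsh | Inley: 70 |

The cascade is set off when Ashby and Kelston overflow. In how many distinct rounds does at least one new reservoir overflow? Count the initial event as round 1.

Round 1 — Ashby, Kelston overflow (initial).
  Claymore: +60 → 60 ≥ 60
  Fallow: +60 → 60 ≥ 30
Round 2 — Claymore, Fallow overflow.
  Inley: +40 → 40 ≥ 30
  Marsh: +50 → 50 < 110
Round 3 — Inley overflows.
  Harrow: +65 → 65 < 90
No further overflows.

3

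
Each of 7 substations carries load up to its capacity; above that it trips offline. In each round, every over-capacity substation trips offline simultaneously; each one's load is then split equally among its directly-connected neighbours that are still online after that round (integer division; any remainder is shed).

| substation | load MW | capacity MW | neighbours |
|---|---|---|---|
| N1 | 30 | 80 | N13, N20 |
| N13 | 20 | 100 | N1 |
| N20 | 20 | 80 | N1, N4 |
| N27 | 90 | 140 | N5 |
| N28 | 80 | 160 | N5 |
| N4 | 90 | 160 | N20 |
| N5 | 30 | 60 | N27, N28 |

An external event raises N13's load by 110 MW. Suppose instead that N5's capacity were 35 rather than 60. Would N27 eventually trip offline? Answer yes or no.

no

With N5's capacity at 35:
Round 1 — N13 at 130 > 100. N13 trips offline.
  N13 sheds 130 MW to N1: 130 each.
    N1: 30+130 = 160 > 80
Round 2 — N1 trips offline.
  N1 sheds 160 MW to N20: 160 each.
    N20: 20+160 = 180 > 80
Round 3 — N20 trips offline.
  N20 sheds 180 MW to N4: 180 each.
    N4: 90+180 = 270 > 160
Round 4 — N4 trips offline.
  N4 sheds 270 MW: no online neighbours, lost.
No further trips.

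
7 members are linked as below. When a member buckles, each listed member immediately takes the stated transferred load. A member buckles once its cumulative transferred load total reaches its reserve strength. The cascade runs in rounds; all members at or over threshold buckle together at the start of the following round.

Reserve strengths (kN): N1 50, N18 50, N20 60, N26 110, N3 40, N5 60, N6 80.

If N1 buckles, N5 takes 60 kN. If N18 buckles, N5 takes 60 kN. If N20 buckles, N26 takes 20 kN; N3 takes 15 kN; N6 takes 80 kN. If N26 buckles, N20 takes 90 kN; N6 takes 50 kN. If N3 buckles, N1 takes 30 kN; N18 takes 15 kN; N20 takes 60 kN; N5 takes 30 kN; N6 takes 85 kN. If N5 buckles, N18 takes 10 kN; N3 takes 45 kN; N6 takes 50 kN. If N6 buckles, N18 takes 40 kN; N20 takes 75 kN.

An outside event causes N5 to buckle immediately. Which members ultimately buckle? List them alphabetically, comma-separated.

Round 1 — N5 buckles (initial).
  N18: +10 → 10 < 50
  N3: +45 → 45 ≥ 40
  N6: +50 → 50 < 80
Round 2 — N3 buckles.
  N1: +30 → 30 < 50
  N18: +15 → 25 < 50
  N20: +60 → 60 ≥ 60
  N6: +85 → 135 ≥ 80
Round 3 — N20, N6 buckle.
  N18: +40 → 65 ≥ 50
  N26: +20 → 20 < 110
Round 4 — N18 buckles.
No further bucklings.

N18, N20, N3, N5, N6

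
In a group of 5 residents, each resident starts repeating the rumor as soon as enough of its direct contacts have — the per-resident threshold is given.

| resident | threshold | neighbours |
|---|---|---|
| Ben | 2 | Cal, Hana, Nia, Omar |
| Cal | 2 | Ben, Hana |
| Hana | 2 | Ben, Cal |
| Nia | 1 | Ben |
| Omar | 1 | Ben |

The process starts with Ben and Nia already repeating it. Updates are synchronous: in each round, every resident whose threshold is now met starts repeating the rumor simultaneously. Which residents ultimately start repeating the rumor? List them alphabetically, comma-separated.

Ben, Nia, Omar

Round 1 — Ben, Nia start repeating the rumor (initial).
Round 2 — checking thresholds:
  Cal: 1 of 2 neighbours < 2, holds.
  Hana: 1 of 2 neighbours < 2, holds.
  Omar: 1 of 1 neighbours ≥ 1, starts repeating the rumor.
Round 3 — no new spreads; cascade stops.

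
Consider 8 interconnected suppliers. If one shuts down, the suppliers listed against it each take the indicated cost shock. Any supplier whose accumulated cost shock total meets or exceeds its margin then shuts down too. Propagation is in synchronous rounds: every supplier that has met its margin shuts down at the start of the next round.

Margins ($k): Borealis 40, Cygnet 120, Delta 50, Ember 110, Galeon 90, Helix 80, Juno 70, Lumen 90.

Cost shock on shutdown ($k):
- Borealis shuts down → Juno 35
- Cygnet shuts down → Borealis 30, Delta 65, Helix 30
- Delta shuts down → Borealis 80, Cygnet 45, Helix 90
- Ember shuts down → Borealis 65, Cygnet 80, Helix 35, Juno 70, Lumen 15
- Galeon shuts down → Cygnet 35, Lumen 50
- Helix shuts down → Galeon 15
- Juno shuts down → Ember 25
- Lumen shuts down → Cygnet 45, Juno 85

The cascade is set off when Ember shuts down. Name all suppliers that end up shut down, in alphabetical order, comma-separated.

Round 1 — Ember shuts down (initial).
  Borealis: +65 → 65 ≥ 40
  Cygnet: +80 → 80 < 120
  Helix: +35 → 35 < 80
  Juno: +70 → 70 ≥ 70
  Lumen: +15 → 15 < 90
Round 2 — Borealis, Juno shut down.
No further shutdowns.

Borealis, Ember, Juno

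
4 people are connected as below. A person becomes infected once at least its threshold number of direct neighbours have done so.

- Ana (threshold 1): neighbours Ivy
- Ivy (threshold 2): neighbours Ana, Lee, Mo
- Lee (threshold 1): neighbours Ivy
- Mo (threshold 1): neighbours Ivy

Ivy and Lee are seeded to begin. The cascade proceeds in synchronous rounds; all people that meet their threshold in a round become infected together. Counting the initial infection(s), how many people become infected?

4

Round 1 — Ivy, Lee become infected (initial).
Round 2 — checking thresholds:
  Ana: 1 of 1 neighbours ≥ 1, becomes infected.
  Mo: 1 of 1 neighbours ≥ 1, becomes infected.
Round 3 — no new infections; cascade stops.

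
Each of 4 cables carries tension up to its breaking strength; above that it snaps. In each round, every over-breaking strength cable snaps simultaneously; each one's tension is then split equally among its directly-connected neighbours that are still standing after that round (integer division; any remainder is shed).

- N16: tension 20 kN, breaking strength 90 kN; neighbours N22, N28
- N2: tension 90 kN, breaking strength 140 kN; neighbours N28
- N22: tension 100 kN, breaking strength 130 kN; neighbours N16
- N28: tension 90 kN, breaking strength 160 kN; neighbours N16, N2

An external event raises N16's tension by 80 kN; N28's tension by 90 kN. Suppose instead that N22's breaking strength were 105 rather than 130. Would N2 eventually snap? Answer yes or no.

yes

With N22's breaking strength at 105:
Round 1 — N16 at 100 > 90; N28 at 180 > 160. N16, N28 snap.
  N16 sheds 100 kN to N22: 100 each.
    N22: 100+100 = 200 > 105
  N28 sheds 180 kN to N2: 180 each.
    N2: 90+180 = 270 > 140
Round 2 — N2, N22 snap.
  N2 sheds 270 kN: no online neighbours, lost.
  N22 sheds 200 kN: no online neighbours, lost.
No further breaks.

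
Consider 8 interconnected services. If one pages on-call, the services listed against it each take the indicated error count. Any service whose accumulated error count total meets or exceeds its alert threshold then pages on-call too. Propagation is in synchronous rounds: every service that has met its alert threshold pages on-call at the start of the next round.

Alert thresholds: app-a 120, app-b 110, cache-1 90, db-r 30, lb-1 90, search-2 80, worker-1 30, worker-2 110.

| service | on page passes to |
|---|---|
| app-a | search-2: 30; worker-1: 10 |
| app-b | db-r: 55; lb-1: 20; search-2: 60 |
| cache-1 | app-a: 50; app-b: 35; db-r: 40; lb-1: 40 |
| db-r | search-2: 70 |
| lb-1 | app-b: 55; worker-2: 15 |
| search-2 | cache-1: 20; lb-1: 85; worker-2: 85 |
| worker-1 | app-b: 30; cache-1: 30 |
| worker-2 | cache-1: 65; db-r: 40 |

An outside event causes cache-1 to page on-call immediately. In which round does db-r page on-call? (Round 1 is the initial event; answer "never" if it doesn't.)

2

Round 1 — cache-1 pages on-call (initial).
  app-a: +50 → 50 < 120
  app-b: +35 → 35 < 110
  db-r: +40 → 40 ≥ 30
  lb-1: +40 → 40 < 90
Round 2 — db-r pages on-call.
  search-2: +70 → 70 < 80
No further pages.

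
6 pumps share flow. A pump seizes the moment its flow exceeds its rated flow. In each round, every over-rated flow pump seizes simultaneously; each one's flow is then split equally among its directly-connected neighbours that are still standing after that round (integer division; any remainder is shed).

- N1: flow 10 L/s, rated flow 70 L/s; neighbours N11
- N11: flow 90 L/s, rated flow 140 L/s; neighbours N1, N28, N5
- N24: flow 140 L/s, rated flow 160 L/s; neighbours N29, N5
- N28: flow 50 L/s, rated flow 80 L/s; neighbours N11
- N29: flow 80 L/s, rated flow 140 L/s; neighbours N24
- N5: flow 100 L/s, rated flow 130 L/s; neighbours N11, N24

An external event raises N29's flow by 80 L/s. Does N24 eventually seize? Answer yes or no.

yes

Round 1 — N29 at 160 > 140. N29 seizes.
  N29 sheds 160 L/s to N24: 160 each.
    N24: 140+160 = 300 > 160
Round 2 — N24 seizes.
  N24 sheds 300 L/s to N5: 300 each.
    N5: 100+300 = 400 > 130
Round 3 — N5 seizes.
  N5 sheds 400 L/s to N11: 400 each.
    N11: 90+400 = 490 > 140
Round 4 — N11 seizes.
  N11 sheds 490 L/s to N1, N28: 245 each.
    N1: 10+245 = 255 > 70
    N28: 50+245 = 295 > 80
Round 5 — N1, N28 seize.
  N1 sheds 255 L/s: no online neighbours, lost.
  N28 sheds 295 L/s: no online neighbours, lost.
No further seizures.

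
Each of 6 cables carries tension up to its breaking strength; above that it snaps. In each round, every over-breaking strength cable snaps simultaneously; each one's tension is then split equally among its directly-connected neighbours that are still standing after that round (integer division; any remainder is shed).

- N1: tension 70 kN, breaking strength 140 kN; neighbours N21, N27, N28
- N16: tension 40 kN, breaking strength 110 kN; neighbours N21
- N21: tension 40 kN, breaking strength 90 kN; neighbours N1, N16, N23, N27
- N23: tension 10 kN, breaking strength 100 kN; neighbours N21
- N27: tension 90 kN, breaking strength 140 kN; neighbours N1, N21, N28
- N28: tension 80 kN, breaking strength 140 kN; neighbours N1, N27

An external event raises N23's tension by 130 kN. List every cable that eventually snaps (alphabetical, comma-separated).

N1, N21, N23, N27, N28

Round 1 — N23 at 140 > 100. N23 snaps.
  N23 sheds 140 kN to N21: 140 each.
    N21: 40+140 = 180 > 90
Round 2 — N21 snaps.
  N21 sheds 180 kN to N1, N16, N27: 60 each.
    N1: 70+60 = 130 ≤ 140
    N16: 40+60 = 100 ≤ 110
    N27: 90+60 = 150 > 140
Round 3 — N27 snaps.
  N27 sheds 150 kN to N1, N28: 75 each.
    N1: 130+75 = 205 > 140
    N28: 80+75 = 155 > 140
Round 4 — N1, N28 snap.
  N1 sheds 205 kN: no online neighbours, lost.
  N28 sheds 155 kN: no online neighbours, lost.
No further breaks.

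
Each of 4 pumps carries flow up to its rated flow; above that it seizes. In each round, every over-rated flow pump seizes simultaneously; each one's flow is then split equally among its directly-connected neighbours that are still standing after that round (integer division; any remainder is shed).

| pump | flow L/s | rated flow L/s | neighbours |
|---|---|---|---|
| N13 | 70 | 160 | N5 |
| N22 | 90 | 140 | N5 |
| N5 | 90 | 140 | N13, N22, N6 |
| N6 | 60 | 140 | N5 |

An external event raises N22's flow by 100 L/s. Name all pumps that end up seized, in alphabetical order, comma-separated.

Round 1 — N22 at 190 > 140. N22 seizes.
  N22 sheds 190 L/s to N5: 190 each.
    N5: 90+190 = 280 > 140
Round 2 — N5 seizes.
  N5 sheds 280 L/s to N13, N6: 140 each.
    N13: 70+140 = 210 > 160
    N6: 60+140 = 200 > 140
Round 3 — N13, N6 seize.
  N13 sheds 210 L/s: no online neighbours, lost.
  N6 sheds 200 L/s: no online neighbours, lost.
No further seizures.

N13, N22, N5, N6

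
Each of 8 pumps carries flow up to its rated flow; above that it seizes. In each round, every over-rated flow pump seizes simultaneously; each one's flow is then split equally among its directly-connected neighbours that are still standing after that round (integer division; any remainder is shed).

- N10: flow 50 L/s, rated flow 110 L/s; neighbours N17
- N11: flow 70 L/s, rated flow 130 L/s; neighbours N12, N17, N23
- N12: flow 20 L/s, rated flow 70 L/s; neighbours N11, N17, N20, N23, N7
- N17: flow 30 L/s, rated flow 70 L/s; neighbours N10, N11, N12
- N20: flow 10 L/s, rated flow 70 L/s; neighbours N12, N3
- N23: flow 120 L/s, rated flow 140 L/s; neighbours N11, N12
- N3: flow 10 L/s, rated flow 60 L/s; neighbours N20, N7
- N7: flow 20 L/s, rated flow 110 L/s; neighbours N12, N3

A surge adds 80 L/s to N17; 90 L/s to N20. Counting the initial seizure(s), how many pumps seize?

5

Round 1 — N17 at 110 > 70; N20 at 100 > 70. N17, N20 seize.
  N17 sheds 110 L/s to N10, N11, N12: 36 each (2 lost).
    N10: 50+36 = 86 ≤ 110
    N11: 70+36 = 106 ≤ 130
    N12: 20+36 = 56 ≤ 70
  N20 sheds 100 L/s to N12, N3: 50 each.
    N12: 56+50 = 106 > 70
    N3: 10+50 = 60 ≤ 60
Round 2 — N12 seizes.
  N12 sheds 106 L/s to N11, N23, N7: 35 each (1 lost).
    N11: 106+35 = 141 > 130
    N23: 120+35 = 155 > 140
    N7: 20+35 = 55 ≤ 110
Round 3 — N11, N23 seize.
  N11 sheds 141 L/s: no online neighbours, lost.
  N23 sheds 155 L/s: no online neighbours, lost.
No further seizures.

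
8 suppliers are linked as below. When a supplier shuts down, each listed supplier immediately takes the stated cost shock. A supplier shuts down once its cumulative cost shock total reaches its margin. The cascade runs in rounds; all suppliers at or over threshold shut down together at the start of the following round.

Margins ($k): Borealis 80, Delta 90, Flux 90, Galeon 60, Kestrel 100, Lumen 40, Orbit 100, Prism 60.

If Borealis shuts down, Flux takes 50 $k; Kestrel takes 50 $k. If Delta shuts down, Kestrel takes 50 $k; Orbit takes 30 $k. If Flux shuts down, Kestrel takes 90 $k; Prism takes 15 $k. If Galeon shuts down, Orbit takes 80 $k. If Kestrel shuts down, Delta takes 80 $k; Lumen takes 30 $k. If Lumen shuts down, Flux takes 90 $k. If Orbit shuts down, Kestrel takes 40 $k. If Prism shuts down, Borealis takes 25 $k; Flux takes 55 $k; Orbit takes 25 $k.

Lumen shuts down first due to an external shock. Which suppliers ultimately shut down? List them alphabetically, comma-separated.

Round 1 — Lumen shuts down (initial).
  Flux: +90 → 90 ≥ 90
Round 2 — Flux shuts down.
  Kestrel: +90 → 90 < 100
  Prism: +15 → 15 < 60
No further shutdowns.

Flux, Lumen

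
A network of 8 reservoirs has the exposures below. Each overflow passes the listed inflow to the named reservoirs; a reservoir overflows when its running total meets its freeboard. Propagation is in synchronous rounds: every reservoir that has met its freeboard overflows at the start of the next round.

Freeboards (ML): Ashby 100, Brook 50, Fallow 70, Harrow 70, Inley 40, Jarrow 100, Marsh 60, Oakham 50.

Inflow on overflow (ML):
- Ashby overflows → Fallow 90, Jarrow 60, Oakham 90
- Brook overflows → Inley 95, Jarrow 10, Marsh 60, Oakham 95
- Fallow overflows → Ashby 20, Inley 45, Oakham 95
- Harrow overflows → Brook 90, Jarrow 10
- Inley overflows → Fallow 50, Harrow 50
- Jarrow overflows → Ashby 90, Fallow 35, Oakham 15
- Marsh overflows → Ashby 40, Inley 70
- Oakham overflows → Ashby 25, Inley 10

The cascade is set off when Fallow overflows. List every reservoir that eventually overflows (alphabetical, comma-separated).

Fallow, Inley, Oakham

Round 1 — Fallow overflows (initial).
  Ashby: +20 → 20 < 100
  Inley: +45 → 45 ≥ 40
  Oakham: +95 → 95 ≥ 50
Round 2 — Inley, Oakham overflow.
  Ashby: +25 → 45 < 100
  Harrow: +50 → 50 < 70
No further overflows.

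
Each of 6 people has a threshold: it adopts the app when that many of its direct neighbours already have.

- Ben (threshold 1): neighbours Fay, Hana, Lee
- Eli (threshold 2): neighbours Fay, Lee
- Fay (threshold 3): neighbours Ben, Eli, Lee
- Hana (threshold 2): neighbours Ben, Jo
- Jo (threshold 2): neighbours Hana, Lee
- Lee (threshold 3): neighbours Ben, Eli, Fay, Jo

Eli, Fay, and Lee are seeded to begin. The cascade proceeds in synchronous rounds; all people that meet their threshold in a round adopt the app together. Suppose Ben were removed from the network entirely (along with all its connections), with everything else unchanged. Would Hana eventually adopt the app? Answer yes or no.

With Ben removed:
Round 1 — Eli, Fay, Lee adopt the app (initial).
Round 2 — no new adoptions; cascade stops.

no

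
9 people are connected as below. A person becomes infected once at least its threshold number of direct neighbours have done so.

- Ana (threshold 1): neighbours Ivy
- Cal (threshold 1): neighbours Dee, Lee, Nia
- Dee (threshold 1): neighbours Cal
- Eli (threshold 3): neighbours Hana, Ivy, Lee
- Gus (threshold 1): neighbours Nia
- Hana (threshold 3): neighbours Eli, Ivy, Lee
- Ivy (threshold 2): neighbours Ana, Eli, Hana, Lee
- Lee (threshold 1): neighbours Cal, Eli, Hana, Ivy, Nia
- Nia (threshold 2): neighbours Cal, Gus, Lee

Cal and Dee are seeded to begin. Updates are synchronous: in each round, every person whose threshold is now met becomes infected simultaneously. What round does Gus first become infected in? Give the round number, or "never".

Round 1 — Cal, Dee become infected (initial).
Round 2 — checking thresholds:
  Lee: 1 of 5 neighbours ≥ 1, becomes infected.
  Nia: 1 of 3 neighbours < 2, holds.
Round 3 — checking thresholds:
  Eli: 1 of 3 neighbours < 3, holds.
  Hana: 1 of 3 neighbours < 3, holds.
  Ivy: 1 of 4 neighbours < 2, holds.
  Nia: 2 of 3 neighbours ≥ 2, becomes infected.
Round 4 — checking thresholds:
  Eli: 1 of 3 neighbours < 3, holds.
  Gus: 1 of 1 neighbours ≥ 1, becomes infected.
  Hana: 1 of 3 neighbours < 3, holds.
  Ivy: 1 of 4 neighbours < 2, holds.
Round 5 — no new infections; cascade stops.

4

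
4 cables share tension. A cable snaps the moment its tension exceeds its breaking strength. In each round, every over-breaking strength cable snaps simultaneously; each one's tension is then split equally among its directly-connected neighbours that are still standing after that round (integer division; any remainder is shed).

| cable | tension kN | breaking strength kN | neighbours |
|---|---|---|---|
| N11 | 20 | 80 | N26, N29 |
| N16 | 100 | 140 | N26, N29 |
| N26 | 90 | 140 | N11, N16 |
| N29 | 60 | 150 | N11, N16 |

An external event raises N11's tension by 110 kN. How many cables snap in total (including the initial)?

4

Round 1 — N11 at 130 > 80. N11 snaps.
  N11 sheds 130 kN to N26, N29: 65 each.
    N26: 90+65 = 155 > 140
    N29: 60+65 = 125 ≤ 150
Round 2 — N26 snaps.
  N26 sheds 155 kN to N16: 155 each.
    N16: 100+155 = 255 > 140
Round 3 — N16 snaps.
  N16 sheds 255 kN to N29: 255 each.
    N29: 125+255 = 380 > 150
Round 4 — N29 snaps.
  N29 sheds 380 kN: no online neighbours, lost.
No further breaks.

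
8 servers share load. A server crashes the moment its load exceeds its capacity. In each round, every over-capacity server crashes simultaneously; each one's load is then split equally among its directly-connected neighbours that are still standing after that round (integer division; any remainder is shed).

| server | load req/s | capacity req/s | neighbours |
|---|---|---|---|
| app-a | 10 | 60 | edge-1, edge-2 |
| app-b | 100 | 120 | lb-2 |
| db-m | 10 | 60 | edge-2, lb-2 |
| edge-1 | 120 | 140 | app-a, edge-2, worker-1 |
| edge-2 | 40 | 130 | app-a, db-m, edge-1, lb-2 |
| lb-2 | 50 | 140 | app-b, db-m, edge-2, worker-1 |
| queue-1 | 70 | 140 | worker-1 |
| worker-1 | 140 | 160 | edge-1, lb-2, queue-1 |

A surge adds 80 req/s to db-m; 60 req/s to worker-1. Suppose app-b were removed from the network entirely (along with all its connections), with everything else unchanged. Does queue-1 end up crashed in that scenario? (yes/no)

With app-b removed:
Round 1 — db-m at 90 > 60; worker-1 at 200 > 160. db-m, worker-1 crash.
  db-m sheds 90 req/s to edge-2, lb-2: 45 each.
    edge-2: 40+45 = 85 ≤ 130
    lb-2: 50+45 = 95 ≤ 140
  worker-1 sheds 200 req/s to edge-1, lb-2, queue-1: 66 each (2 lost).
    edge-1: 120+66 = 186 > 140
    lb-2: 95+66 = 161 > 140
    queue-1: 70+66 = 136 ≤ 140
Round 2 — edge-1, lb-2 crash.
  edge-1 sheds 186 req/s to app-a, edge-2: 93 each.
    app-a: 10+93 = 103 > 60
    edge-2: 85+93 = 178 > 130
  lb-2 sheds 161 req/s to edge-2: 161 each.
    edge-2: 178+161 = 339 > 130
Round 3 — app-a, edge-2 crash.
  app-a sheds 103 req/s: no online neighbours, lost.
  edge-2 sheds 339 req/s: no online neighbours, lost.
No further crashes.

no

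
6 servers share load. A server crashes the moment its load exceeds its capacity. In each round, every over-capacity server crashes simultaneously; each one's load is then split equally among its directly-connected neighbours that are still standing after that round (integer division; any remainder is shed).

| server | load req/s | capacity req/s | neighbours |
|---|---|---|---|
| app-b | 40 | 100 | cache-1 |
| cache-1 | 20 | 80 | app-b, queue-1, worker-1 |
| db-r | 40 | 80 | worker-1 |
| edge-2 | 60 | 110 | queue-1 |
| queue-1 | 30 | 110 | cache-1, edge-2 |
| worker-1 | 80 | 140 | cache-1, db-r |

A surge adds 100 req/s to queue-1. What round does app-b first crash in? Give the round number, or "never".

Round 1 — queue-1 at 130 > 110. queue-1 crashes.
  queue-1 sheds 130 req/s to cache-1, edge-2: 65 each.
    cache-1: 20+65 = 85 > 80
    edge-2: 60+65 = 125 > 110
Round 2 — cache-1, edge-2 crash.
  cache-1 sheds 85 req/s to app-b, worker-1: 42 each (1 lost).
    app-b: 40+42 = 82 ≤ 100
    worker-1: 80+42 = 122 ≤ 140
  edge-2 sheds 125 req/s: no online neighbours, lost.
No further crashes.

never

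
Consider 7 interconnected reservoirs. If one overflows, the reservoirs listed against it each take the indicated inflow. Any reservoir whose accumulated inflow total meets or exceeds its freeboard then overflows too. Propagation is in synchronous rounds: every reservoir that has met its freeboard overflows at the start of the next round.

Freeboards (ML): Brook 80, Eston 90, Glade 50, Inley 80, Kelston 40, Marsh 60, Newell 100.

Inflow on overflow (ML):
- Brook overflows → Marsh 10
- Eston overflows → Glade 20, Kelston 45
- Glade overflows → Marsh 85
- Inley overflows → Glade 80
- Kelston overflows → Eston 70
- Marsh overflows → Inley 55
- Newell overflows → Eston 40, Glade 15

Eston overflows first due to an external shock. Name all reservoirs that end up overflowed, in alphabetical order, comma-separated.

Round 1 — Eston overflows (initial).
  Glade: +20 → 20 < 50
  Kelston: +45 → 45 ≥ 40
Round 2 — Kelston overflows.
No further overflows.

Eston, Kelston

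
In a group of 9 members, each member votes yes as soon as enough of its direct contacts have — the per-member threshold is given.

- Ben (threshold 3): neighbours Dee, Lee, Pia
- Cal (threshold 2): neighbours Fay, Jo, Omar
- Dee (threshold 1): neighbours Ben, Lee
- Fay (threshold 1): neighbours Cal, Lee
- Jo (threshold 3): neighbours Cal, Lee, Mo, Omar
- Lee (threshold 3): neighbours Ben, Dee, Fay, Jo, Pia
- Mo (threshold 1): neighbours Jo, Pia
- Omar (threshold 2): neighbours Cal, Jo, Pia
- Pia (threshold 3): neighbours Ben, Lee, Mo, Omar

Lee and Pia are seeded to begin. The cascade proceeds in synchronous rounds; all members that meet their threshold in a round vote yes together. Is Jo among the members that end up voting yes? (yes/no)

no

Round 1 — Lee, Pia vote yes (initial).
Round 2 — checking thresholds:
  Ben: 2 of 3 neighbours < 3, holds.
  Dee: 1 of 2 neighbours ≥ 1, votes yes.
  Fay: 1 of 2 neighbours ≥ 1, votes yes.
  Jo: 1 of 4 neighbours < 3, holds.
  Mo: 1 of 2 neighbours ≥ 1, votes yes.
  Omar: 1 of 3 neighbours < 2, holds.
Round 3 — checking thresholds:
  Ben: 3 of 3 neighbours ≥ 3, votes yes.
  Cal: 1 of 3 neighbours < 2, holds.
  Jo: 2 of 4 neighbours < 3, holds.
  Omar: 1 of 3 neighbours < 2, holds.
Round 4 — no new yes votes; cascade stops.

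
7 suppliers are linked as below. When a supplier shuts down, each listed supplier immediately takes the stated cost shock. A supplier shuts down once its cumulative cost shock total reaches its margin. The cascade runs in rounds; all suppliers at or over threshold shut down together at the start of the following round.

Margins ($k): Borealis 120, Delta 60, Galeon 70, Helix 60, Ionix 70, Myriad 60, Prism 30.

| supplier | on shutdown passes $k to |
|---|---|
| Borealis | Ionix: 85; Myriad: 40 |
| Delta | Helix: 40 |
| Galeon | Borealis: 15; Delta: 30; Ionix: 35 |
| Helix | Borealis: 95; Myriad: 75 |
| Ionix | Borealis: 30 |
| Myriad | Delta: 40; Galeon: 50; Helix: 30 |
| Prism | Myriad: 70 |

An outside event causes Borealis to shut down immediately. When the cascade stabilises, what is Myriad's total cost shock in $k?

Round 1 — Borealis shuts down (initial).
  Ionix: +85 → 85 ≥ 70
  Myriad: +40 → 40 < 60
Round 2 — Ionix shuts down.
No further shutdowns.

40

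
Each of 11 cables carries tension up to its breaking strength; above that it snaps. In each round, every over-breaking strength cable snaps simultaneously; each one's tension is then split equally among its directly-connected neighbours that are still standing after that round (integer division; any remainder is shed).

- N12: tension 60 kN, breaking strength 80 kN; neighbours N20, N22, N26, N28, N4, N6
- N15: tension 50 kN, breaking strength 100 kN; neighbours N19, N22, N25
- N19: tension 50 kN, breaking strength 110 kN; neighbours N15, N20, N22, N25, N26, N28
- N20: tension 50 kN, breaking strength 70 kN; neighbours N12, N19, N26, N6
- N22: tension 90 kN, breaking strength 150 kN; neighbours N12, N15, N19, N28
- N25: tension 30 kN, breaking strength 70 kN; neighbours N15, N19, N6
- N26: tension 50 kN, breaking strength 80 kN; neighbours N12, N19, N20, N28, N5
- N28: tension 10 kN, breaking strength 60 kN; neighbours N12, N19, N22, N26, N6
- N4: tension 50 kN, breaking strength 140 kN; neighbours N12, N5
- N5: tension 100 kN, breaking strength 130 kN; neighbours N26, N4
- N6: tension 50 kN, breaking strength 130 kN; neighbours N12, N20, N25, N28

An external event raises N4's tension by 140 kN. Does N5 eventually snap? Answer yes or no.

yes

Round 1 — N4 at 190 > 140. N4 snaps.
  N4 sheds 190 kN to N12, N5: 95 each.
    N12: 60+95 = 155 > 80
    N5: 100+95 = 195 > 130
Round 2 — N12, N5 snap.
  N12 sheds 155 kN to N20, N22, N26, N28, N6: 31 each.
    N20: 50+31 = 81 > 70
    N22: 90+31 = 121 ≤ 150
    N26: 50+31 = 81 > 80
    N28: 10+31 = 41 ≤ 60
    N6: 50+31 = 81 ≤ 130
  N5 sheds 195 kN to N26: 195 each.
    N26: 81+195 = 276 > 80
Round 3 — N20, N26 snap.
  N20 sheds 81 kN to N19, N6: 40 each (1 lost).
    N19: 50+40 = 90 ≤ 110
    N6: 81+40 = 121 ≤ 130
  N26 sheds 276 kN to N19, N28: 138 each.
    N19: 90+138 = 228 > 110
    N28: 41+138 = 179 > 60
Round 4 — N19, N28 snap.
  N19 sheds 228 kN to N15, N22, N25: 76 each.
    N15: 50+76 = 126 > 100
    N22: 121+76 = 197 > 150
    N25: 30+76 = 106 > 70
  N28 sheds 179 kN to N22, N6: 89 each (1 lost).
    N22: 197+89 = 286 > 150
    N6: 121+89 = 210 > 130
Round 5 — N15, N22, N25, N6 snap.
  N15 sheds 126 kN: no online neighbours, lost.
  N22 sheds 286 kN: no online neighbours, lost.
  N25 sheds 106 kN: no online neighbours, lost.
  N6 sheds 210 kN: no online neighbours, lost.
No further breaks.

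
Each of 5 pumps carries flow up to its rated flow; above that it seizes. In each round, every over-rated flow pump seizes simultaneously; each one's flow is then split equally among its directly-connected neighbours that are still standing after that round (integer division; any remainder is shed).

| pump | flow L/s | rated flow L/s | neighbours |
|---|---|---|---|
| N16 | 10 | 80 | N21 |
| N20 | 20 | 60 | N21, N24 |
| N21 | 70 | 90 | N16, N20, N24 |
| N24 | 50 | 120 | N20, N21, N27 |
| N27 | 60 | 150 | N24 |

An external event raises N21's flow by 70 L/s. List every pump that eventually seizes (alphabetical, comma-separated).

Round 1 — N21 at 140 > 90. N21 seizes.
  N21 sheds 140 L/s to N16, N20, N24: 46 each (2 lost).
    N16: 10+46 = 56 ≤ 80
    N20: 20+46 = 66 > 60
    N24: 50+46 = 96 ≤ 120
Round 2 — N20 seizes.
  N20 sheds 66 L/s to N24: 66 each.
    N24: 96+66 = 162 > 120
Round 3 — N24 seizes.
  N24 sheds 162 L/s to N27: 162 each.
    N27: 60+162 = 222 > 150
Round 4 — N27 seizes.
  N27 sheds 222 L/s: no online neighbours, lost.
No further seizures.

N20, N21, N24, N27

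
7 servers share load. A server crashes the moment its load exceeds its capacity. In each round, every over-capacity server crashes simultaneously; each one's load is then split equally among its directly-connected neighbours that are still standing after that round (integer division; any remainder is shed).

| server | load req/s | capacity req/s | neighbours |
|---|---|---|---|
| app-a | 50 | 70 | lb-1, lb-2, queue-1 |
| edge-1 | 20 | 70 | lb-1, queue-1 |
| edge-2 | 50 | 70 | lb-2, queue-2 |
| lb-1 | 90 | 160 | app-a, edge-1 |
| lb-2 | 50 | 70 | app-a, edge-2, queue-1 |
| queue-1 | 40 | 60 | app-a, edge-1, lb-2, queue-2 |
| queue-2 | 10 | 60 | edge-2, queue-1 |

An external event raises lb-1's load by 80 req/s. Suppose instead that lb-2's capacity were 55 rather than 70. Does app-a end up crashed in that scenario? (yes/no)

yes

With lb-2's capacity at 55:
Round 1 — lb-1 at 170 > 160. lb-1 crashes.
  lb-1 sheds 170 req/s to app-a, edge-1: 85 each.
    app-a: 50+85 = 135 > 70
    edge-1: 20+85 = 105 > 70
Round 2 — app-a, edge-1 crash.
  app-a sheds 135 req/s to lb-2, queue-1: 67 each (1 lost).
    lb-2: 50+67 = 117 > 55
    queue-1: 40+67 = 107 > 60
  edge-1 sheds 105 req/s to queue-1: 105 each.
    queue-1: 107+105 = 212 > 60
Round 3 — lb-2, queue-1 crash.
  lb-2 sheds 117 req/s to edge-2: 117 each.
    edge-2: 50+117 = 167 > 70
  queue-1 sheds 212 req/s to queue-2: 212 each.
    queue-2: 10+212 = 222 > 60
Round 4 — edge-2, queue-2 crash.
  edge-2 sheds 167 req/s: no online neighbours, lost.
  queue-2 sheds 222 req/s: no online neighbours, lost.
No further crashes.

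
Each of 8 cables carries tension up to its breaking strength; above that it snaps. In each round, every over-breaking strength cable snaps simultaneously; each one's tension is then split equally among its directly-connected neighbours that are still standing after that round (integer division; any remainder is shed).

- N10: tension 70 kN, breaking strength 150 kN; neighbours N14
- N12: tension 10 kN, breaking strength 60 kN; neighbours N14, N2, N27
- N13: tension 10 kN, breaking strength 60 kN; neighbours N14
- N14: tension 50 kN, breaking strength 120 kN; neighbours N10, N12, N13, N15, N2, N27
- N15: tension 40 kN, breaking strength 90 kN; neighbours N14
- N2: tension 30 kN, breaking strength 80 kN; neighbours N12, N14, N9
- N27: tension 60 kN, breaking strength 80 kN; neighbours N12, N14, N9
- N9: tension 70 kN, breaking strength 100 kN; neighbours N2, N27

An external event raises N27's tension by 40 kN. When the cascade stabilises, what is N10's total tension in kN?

119

Round 1 — N27 at 100 > 80. N27 snaps.
  N27 sheds 100 kN to N12, N14, N9: 33 each (1 lost).
    N12: 10+33 = 43 ≤ 60
    N14: 50+33 = 83 ≤ 120
    N9: 70+33 = 103 > 100
Round 2 — N9 snaps.
  N9 sheds 103 kN to N2: 103 each.
    N2: 30+103 = 133 > 80
Round 3 — N2 snaps.
  N2 sheds 133 kN to N12, N14: 66 each (1 lost).
    N12: 43+66 = 109 > 60
    N14: 83+66 = 149 > 120
Round 4 — N12, N14 snap.
  N12 sheds 109 kN: no online neighbours, lost.
  N14 sheds 149 kN to N10, N13, N15: 49 each (2 lost).
    N10: 70+49 = 119 ≤ 150
    N13: 10+49 = 59 ≤ 60
    N15: 40+49 = 89 ≤ 90
No further breaks.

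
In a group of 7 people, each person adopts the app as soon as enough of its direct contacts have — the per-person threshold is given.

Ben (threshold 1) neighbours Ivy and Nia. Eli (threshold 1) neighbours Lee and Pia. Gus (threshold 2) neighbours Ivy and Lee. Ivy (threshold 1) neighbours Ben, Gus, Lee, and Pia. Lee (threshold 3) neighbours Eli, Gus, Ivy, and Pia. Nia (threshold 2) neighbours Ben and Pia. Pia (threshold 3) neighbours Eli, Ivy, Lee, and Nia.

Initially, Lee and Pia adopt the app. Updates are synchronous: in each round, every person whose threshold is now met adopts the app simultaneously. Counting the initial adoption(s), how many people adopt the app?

7

Round 1 — Lee, Pia adopt the app (initial).
Round 2 — checking thresholds:
  Eli: 2 of 2 neighbours ≥ 1, adopts the app.
  Gus: 1 of 2 neighbours < 2, below threshold.
  Ivy: 2 of 4 neighbours ≥ 1, adopts the app.
  Nia: 1 of 2 neighbours < 2, below threshold.
Round 3 — checking thresholds:
  Ben: 1 of 2 neighbours ≥ 1, adopts the app.
  Gus: 2 of 2 neighbours ≥ 2, adopts the app.
  Nia: 1 of 2 neighbours < 2, below threshold.
Round 4 — checking thresholds:
  Nia: 2 of 2 neighbours ≥ 2, adopts the app.
Round 5 — no new adoptions; cascade stops.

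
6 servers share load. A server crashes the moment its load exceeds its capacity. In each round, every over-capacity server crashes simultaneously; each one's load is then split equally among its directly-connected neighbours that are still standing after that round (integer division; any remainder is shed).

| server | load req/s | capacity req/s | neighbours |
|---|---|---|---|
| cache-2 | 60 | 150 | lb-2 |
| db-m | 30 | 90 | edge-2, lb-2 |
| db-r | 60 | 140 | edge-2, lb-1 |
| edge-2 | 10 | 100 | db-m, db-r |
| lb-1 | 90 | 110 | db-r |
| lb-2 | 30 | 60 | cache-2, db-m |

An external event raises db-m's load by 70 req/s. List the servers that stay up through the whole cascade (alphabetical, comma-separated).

Round 1 — db-m at 100 > 90. db-m crashes.
  db-m sheds 100 req/s to edge-2, lb-2: 50 each.
    edge-2: 10+50 = 60 ≤ 100
    lb-2: 30+50 = 80 > 60
Round 2 — lb-2 crashes.
  lb-2 sheds 80 req/s to cache-2: 80 each.
    cache-2: 60+80 = 140 ≤ 150
No further crashes.

cache-2, db-r, edge-2, lb-1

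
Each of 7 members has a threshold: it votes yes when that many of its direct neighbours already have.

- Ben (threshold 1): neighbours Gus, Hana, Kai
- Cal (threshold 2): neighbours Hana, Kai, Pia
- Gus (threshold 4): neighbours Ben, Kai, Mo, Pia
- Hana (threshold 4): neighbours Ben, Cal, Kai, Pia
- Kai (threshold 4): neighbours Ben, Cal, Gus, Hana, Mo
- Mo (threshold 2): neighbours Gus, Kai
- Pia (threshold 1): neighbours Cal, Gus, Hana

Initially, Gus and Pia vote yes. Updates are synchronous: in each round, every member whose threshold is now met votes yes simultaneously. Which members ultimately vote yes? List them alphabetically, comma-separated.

Ben, Gus, Pia

Round 1 — Gus, Pia vote yes (initial).
Round 2 — checking thresholds:
  Ben: 1 of 3 neighbours ≥ 1, votes yes.
  Cal: 1 of 3 neighbours < 2, not yet.
  Hana: 1 of 4 neighbours < 4, not yet.
  Kai: 1 of 5 neighbours < 4, not yet.
  Mo: 1 of 2 neighbours < 2, not yet.
Round 3 — no new yes votes; cascade stops.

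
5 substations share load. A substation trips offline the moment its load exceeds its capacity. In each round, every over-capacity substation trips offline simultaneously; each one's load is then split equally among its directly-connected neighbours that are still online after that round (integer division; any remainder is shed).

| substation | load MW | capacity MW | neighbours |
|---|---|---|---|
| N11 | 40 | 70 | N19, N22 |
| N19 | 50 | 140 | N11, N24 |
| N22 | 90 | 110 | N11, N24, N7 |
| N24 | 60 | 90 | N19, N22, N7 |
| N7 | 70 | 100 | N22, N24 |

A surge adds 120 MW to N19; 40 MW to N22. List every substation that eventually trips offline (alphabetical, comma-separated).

N11, N19, N22, N24, N7

Round 1 — N19 at 170 > 140; N22 at 130 > 110. N19, N22 trip offline.
  N19 sheds 170 MW to N11, N24: 85 each.
    N11: 40+85 = 125 > 70
    N24: 60+85 = 145 > 90
  N22 sheds 130 MW to N11, N24, N7: 43 each (1 lost).
    N11: 125+43 = 168 > 70
    N24: 145+43 = 188 > 90
    N7: 70+43 = 113 > 100
Round 2 — N11, N24, N7 trip offline.
  N11 sheds 168 MW: no online neighbours, lost.
  N24 sheds 188 MW: no online neighbours, lost.
  N7 sheds 113 MW: no online neighbours, lost.
No further trips.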